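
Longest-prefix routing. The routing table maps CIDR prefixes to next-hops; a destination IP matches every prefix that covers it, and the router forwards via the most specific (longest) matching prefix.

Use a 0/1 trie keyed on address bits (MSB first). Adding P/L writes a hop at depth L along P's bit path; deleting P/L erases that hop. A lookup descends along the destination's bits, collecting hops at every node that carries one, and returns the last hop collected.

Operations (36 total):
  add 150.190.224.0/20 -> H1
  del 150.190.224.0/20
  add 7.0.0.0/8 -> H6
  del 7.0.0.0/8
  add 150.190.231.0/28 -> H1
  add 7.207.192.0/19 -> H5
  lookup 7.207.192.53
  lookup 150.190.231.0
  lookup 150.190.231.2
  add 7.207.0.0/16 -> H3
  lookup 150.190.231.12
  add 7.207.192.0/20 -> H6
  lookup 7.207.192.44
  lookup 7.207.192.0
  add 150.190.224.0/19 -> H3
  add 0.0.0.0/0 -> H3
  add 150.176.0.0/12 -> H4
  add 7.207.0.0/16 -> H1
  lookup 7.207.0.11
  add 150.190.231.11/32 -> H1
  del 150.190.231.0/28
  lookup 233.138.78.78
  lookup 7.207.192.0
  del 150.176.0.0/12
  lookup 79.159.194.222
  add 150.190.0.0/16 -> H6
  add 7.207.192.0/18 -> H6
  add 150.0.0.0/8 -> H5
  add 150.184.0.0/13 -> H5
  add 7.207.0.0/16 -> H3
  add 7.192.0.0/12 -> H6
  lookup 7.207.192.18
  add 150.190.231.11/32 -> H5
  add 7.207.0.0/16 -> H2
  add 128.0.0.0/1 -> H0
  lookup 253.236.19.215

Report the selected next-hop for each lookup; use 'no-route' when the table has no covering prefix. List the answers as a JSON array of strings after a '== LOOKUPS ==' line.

Process each operation:
  + 150.190.224.0/20 (H1) depth=20
  - 150.190.224.0/20 clear@20
  + 7.0.0.0/8 (H6) depth=8
  - 7.0.0.0/8 clear@8
  + 150.190.231.0/28 (H1) depth=28
  + 7.207.192.0/19 (H5) depth=19
  lookup 7.207.192.53: bits 0000011111001111110 walk d0:-→d1:-→d2:-→d3:-→d4:-→d5:-→d6:-→d7:-→d8:-→d9:-→d10:-→d11:-→d12:-→d13:-→d14:-→d15:-→d16:-→d17:-→d18:-→d19:H5 -> H5
  lookup 150.190.231.0: bits 1001011010111110111001110000 walk d0:-→d1:-→d2:-→d3:-→d4:-→d5:-→d6:-→d7:-→d8:-→d9:-→d10:-→d11:-→d12:-→d13:-→d14:-→d15:-→d16:-→d17:-→d18:-→d19:-→d20:-→d21:-→d22:-→d23:-→d24:-→d25:-→d26:-→d27:-→d28:H1 -> H1
  lookup 150.190.231.2: bits 1001011010111110111001110000 walk d0:-→d1:-→d2:-→d3:-→d4:-→d5:-→d6:-→d7:-→d8:-→d9:-→d10:-→d11:-→d12:-→d13:-→d14:-→d15:-→d16:-→d17:-→d18:-→d19:-→d20:-→d21:-→d22:-→d23:-→d24:-→d25:-→d26:-→d27:-→d28:H1 -> H1
  + 7.207.0.0/16 (H3) depth=16
  lookup 150.190.231.12: bits 1001011010111110111001110000 walk d0:-→d1:-→d2:-→d3:-→d4:-→d5:-→d6:-→d7:-→d8:-→d9:-→d10:-→d11:-→d12:-→d13:-→d14:-→d15:-→d16:-→d17:-→d18:-→d19:-→d20:-→d21:-→d22:-→d23:-→d24:-→d25:-→d26:-→d27:-→d28:H1 -> H1
  + 7.207.192.0/20 (H6) depth=20
  lookup 7.207.192.44: bits 00000111110011111100 walk d0:-→d1:-→d2:-→d3:-→d4:-→d5:-→d6:-→d7:-→d8:-→d9:-→d10:-→d11:-→d12:-→d13:-→d14:-→d15:-→d16:H3→d17:-→d18:-→d19:H5→d20:H6 -> H6
  lookup 7.207.192.0: bits 00000111110011111100 walk d0:-→d1:-→d2:-→d3:-→d4:-→d5:-→d6:-→d7:-→d8:-→d9:-→d10:-→d11:-→d12:-→d13:-→d14:-→d15:-→d16:H3→d17:-→d18:-→d19:H5→d20:H6 -> H6
  + 150.190.224.0/19 (H3) depth=19
  + 0.0.0.0/0 (H3) depth=0
  + 150.176.0.0/12 (H4) depth=12
  + 7.207.0.0/16 (H1) depth=16
  lookup 7.207.0.11: bits 0000011111001111 walk d0:H3→d1:-→d2:-→d3:-→d4:-→d5:-→d6:-→d7:-→d8:-→d9:-→d10:-→d11:-→d12:-→d13:-→d14:-→d15:-→d16:H1 -> H1
  + 150.190.231.11/32 (H1) depth=32
  - 150.190.231.0/28 clear@28
  lookup 233.138.78.78: bits 1 walk d0:H3→d1:- -> H3
  lookup 7.207.192.0: bits 00000111110011111100 walk d0:H3→d1:-→d2:-→d3:-→d4:-→d5:-→d6:-→d7:-→d8:-→d9:-→d10:-→d11:-→d12:-→d13:-→d14:-→d15:-→d16:H1→d17:-→d18:-→d19:H5→d20:H6 -> H6
  - 150.176.0.0/12 clear@12
  lookup 79.159.194.222: bits 0 walk d0:H3→d1:- -> H3
  + 150.190.0.0/16 (H6) depth=16
  + 7.207.192.0/18 (H6) depth=18
  + 150.0.0.0/8 (H5) depth=8
  + 150.184.0.0/13 (H5) depth=13
  + 7.207.0.0/16 (H3) depth=16
  + 7.192.0.0/12 (H6) depth=12
  lookup 7.207.192.18: bits 00000111110011111100 walk d0:H3→d1:-→d2:-→d3:-→d4:-→d5:-→d6:-→d7:-→d8:-→d9:-→d10:-→d11:-→d12:H6→d13:-→d14:-→d15:-→d16:H3→d17:-→d18:H6→d19:H5→d20:H6 -> H6
  + 150.190.231.11/32 (H5) depth=32
  + 7.207.0.0/16 (H2) depth=16
  + 128.0.0.0/1 (H0) depth=1
  lookup 253.236.19.215: bits 1 walk d0:H3→d1:H0 -> H0

== LOOKUPS ==
["H5","H1","H1","H1","H6","H6","H1","H3","H6","H3","H6","H0"]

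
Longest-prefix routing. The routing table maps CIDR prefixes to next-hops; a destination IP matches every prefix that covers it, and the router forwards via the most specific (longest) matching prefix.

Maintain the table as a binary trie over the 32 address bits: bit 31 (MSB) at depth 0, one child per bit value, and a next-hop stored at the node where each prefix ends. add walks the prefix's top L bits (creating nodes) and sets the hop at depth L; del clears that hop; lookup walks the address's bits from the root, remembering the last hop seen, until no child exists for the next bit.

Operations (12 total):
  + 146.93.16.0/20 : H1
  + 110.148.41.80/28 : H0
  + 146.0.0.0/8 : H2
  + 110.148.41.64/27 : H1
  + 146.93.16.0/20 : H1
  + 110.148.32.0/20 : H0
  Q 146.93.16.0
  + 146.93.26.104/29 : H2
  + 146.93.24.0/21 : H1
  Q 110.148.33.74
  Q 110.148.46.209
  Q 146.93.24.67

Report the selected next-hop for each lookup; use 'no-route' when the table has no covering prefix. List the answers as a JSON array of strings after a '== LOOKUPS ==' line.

Trace:
  + 146.93.16.0/20 (H1) depth=20
  + 110.148.41.80/28 (H0) depth=28
  + 146.0.0.0/8 (H2) depth=8
  + 110.148.41.64/27 (H1) depth=27
  + 146.93.16.0/20 (H1) depth=20
  + 110.148.32.0/20 (H0) depth=20
  Q 146.93.16.0: descend 10010010010111010001 ; hops seen [H2,H1] ; pick H1
  + 146.93.26.104/29 (H2) depth=29
  + 146.93.24.0/21 (H1) depth=21
  Q 110.148.33.74: descend 01101110100101000010 ; hops seen [H0] ; pick H0
  Q 110.148.46.209: descend 011011101001010000101 ; hops seen [H0] ; pick H0
  Q 146.93.24.67: descend 1001001001011101000110 ; hops seen [H2,H1,H1] ; pick H1

== LOOKUPS ==
["H1","H0","H0","H1"]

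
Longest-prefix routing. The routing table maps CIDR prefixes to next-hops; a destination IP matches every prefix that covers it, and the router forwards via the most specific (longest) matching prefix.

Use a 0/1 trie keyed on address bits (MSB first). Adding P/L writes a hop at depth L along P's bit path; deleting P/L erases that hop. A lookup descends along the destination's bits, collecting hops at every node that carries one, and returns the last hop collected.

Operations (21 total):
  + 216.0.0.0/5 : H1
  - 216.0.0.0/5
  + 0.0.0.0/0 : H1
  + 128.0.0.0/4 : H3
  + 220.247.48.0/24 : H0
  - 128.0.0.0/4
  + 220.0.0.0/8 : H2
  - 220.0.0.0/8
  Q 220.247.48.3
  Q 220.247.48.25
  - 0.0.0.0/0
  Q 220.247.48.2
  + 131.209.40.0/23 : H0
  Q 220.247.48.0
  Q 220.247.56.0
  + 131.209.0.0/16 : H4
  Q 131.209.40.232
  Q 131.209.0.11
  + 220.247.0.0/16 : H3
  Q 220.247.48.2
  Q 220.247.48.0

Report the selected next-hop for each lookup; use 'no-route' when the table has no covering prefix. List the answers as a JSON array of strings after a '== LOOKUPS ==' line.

Trace:
  add 216.0.0.0/5 -> H1 at depth 5
  del 216.0.0.0/5 (clear depth 5)
  add 0.0.0.0/0 -> H1 at depth 0
  add 128.0.0.0/4 -> H3 at depth 4
  add 220.247.48.0/24 -> H0 at depth 24
  del 128.0.0.0/4 (clear depth 4)
  add 220.0.0.0/8 -> H2 at depth 8
  del 220.0.0.0/8 (clear depth 8)
  ? 220.247.48.3  path d0:H1→d1:-→d2:-→d3:-→d4:-→d5:-→d6:-→d7:-→d8:-→d9:-→d10:-→d11:-→d12:-→d13:-→d14:-→d15:-→d16:-→d17:-→d18:-→d19:-→d20:-→d21:-→d22:-→d23:-→d24:H0  best=H0
  ? 220.247.48.25  path d0:H1→d1:-→d2:-→d3:-→d4:-→d5:-→d6:-→d7:-→d8:-→d9:-→d10:-→d11:-→d12:-→d13:-→d14:-→d15:-→d16:-→d17:-→d18:-→d19:-→d20:-→d21:-→d22:-→d23:-→d24:H0  best=H0
  del 0.0.0.0/0 (clear depth 0)
  ? 220.247.48.2  path d0:-→d1:-→d2:-→d3:-→d4:-→d5:-→d6:-→d7:-→d8:-→d9:-→d10:-→d11:-→d12:-→d13:-→d14:-→d15:-→d16:-→d17:-→d18:-→d19:-→d20:-→d21:-→d22:-→d23:-→d24:H0  best=H0
  add 131.209.40.0/23 -> H0 at depth 23
  ? 220.247.48.0  path d0:-→d1:-→d2:-→d3:-→d4:-→d5:-→d6:-→d7:-→d8:-→d9:-→d10:-→d11:-→d12:-→d13:-→d14:-→d15:-→d16:-→d17:-→d18:-→d19:-→d20:-→d21:-→d22:-→d23:-→d24:H0  best=H0
  ? 220.247.56.0  path d0:-→d1:-→d2:-→d3:-→d4:-→d5:-→d6:-→d7:-→d8:-→d9:-→d10:-→d11:-→d12:-→d13:-→d14:-→d15:-→d16:-→d17:-→d18:-→d19:-→d20:-  best=no-route
  add 131.209.0.0/16 -> H4 at depth 16
  ? 131.209.40.232  path d0:-→d1:-→d2:-→d3:-→d4:-→d5:-→d6:-→d7:-→d8:-→d9:-→d10:-→d11:-→d12:-→d13:-→d14:-→d15:-→d16:H4→d17:-→d18:-→d19:-→d20:-→d21:-→d22:-→d23:H0  best=H0
  ? 131.209.0.11  path d0:-→d1:-→d2:-→d3:-→d4:-→d5:-→d6:-→d7:-→d8:-→d9:-→d10:-→d11:-→d12:-→d13:-→d14:-→d15:-→d16:H4→d17:-→d18:-  best=H4
  add 220.247.0.0/16 -> H3 at depth 16
  ? 220.247.48.2  path d0:-→d1:-→d2:-→d3:-→d4:-→d5:-→d6:-→d7:-→d8:-→d9:-→d10:-→d11:-→d12:-→d13:-→d14:-→d15:-→d16:H3→d17:-→d18:-→d19:-→d20:-→d21:-→d22:-→d23:-→d24:H0  best=H0
  ? 220.247.48.0  path d0:-→d1:-→d2:-→d3:-→d4:-→d5:-→d6:-→d7:-→d8:-→d9:-→d10:-→d11:-→d12:-→d13:-→d14:-→d15:-→d16:H3→d17:-→d18:-→d19:-→d20:-→d21:-→d22:-→d23:-→d24:H0  best=H0

== LOOKUPS ==
["H0","H0","H0","H0","no-route","H0","H4","H0","H0"]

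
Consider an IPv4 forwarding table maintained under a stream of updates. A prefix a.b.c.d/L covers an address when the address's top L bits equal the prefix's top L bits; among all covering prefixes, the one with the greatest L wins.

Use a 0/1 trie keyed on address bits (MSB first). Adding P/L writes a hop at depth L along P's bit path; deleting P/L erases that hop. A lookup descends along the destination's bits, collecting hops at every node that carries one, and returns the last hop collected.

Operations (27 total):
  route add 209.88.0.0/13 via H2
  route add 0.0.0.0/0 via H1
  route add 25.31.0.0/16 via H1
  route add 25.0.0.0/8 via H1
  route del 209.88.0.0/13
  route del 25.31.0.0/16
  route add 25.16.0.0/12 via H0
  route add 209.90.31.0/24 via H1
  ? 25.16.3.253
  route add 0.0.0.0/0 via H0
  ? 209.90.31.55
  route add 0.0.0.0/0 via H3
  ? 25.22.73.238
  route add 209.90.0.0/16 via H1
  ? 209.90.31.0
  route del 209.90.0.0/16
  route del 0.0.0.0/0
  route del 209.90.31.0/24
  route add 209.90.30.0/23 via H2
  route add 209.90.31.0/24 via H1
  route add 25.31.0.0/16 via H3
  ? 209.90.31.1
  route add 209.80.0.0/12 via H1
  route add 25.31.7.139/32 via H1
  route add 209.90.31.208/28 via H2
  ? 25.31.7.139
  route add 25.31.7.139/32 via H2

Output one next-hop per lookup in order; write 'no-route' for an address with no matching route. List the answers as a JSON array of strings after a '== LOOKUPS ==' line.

Apply in order:
  + 209.88.0.0/13 (H2) depth=13
  + 0.0.0.0/0 (H1) depth=0
  + 25.31.0.0/16 (H1) depth=16
  + 25.0.0.0/8 (H1) depth=8
  del 209.88.0.0/13 (clear depth 13)
  del 25.31.0.0/16 (clear depth 16)
  + 25.16.0.0/12 (H0) depth=12
  + 209.90.31.0/24 (H1) depth=24
  lookup 25.16.3.253: bits 000110010001 walk d0:H1→d1:-→d2:-→d3:-→d4:-→d5:-→d6:-→d7:-→d8:H1→d9:-→d10:-→d11:-→d12:H0 -> H0
  + 0.0.0.0/0 (H0) depth=0
  lookup 209.90.31.55: bits 110100010101101000011111 walk d0:H0→d1:-→d2:-→d3:-→d4:-→d5:-→d6:-→d7:-→d8:-→d9:-→d10:-→d11:-→d12:-→d13:-→d14:-→d15:-→d16:-→d17:-→d18:-→d19:-→d20:-→d21:-→d22:-→d23:-→d24:H1 -> H1
  + 0.0.0.0/0 (H3) depth=0
  lookup 25.22.73.238: bits 000110010001 walk d0:H3→d1:-→d2:-→d3:-→d4:-→d5:-→d6:-→d7:-→d8:H1→d9:-→d10:-→d11:-→d12:H0 -> H0
  + 209.90.0.0/16 (H1) depth=16
  lookup 209.90.31.0: bits 110100010101101000011111 walk d0:H3→d1:-→d2:-→d3:-→d4:-→d5:-→d6:-→d7:-→d8:-→d9:-→d10:-→d11:-→d12:-→d13:-→d14:-→d15:-→d16:H1→d17:-→d18:-→d19:-→d20:-→d21:-→d22:-→d23:-→d24:H1 -> H1
  del 209.90.0.0/16 (clear depth 16)
  del 0.0.0.0/0 (clear depth 0)
  del 209.90.31.0/24 (clear depth 24)
  + 209.90.30.0/23 (H2) depth=23
  + 209.90.31.0/24 (H1) depth=24
  + 25.31.0.0/16 (H3) depth=16
  lookup 209.90.31.1: bits 110100010101101000011111 walk d0:-→d1:-→d2:-→d3:-→d4:-→d5:-→d6:-→d7:-→d8:-→d9:-→d10:-→d11:-→d12:-→d13:-→d14:-→d15:-→d16:-→d17:-→d18:-→d19:-→d20:-→d21:-→d22:-→d23:H2→d24:H1 -> H1
  + 209.80.0.0/12 (H1) depth=12
  + 25.31.7.139/32 (H1) depth=32
  + 209.90.31.208/28 (H2) depth=28
  lookup 25.31.7.139: bits 00011001000111110000011110001011 walk d0:-→d1:-→d2:-→d3:-→d4:-→d5:-→d6:-→d7:-→d8:H1→d9:-→d10:-→d11:-→d12:H0→d13:-→d14:-→d15:-→d16:H3→d17:-→d18:-→d19:-→d20:-→d21:-→d22:-→d23:-→d24:-→d25:-→d26:-→d27:-→d28:-→d29:-→d30:-→d31:-→d32:H1 -> H1
  + 25.31.7.139/32 (H2) depth=32

== LOOKUPS ==
["H0","H1","H0","H1","H1","H1"]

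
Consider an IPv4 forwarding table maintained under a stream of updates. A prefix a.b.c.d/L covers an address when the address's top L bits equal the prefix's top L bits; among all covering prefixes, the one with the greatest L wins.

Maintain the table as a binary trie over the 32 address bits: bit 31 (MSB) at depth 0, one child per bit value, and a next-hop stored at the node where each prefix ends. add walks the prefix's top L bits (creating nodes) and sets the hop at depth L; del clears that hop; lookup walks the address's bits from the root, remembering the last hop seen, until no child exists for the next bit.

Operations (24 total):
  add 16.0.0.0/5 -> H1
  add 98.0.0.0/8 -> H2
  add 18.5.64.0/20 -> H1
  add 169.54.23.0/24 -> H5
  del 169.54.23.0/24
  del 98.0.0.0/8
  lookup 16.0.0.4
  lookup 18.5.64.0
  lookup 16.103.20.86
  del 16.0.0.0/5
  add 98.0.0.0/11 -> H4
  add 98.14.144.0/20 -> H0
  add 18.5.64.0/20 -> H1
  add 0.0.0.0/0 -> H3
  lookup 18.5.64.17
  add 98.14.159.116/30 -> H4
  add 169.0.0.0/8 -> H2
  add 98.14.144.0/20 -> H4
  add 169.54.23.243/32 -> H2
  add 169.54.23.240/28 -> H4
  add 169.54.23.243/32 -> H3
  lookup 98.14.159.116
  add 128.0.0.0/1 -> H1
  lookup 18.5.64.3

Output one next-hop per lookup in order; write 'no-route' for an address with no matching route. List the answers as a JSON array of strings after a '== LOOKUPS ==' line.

Process each operation:
  + 16.0.0.0/5 (H1) depth=5
  + 98.0.0.0/8 (H2) depth=8
  + 18.5.64.0/20 (H1) depth=20
  + 169.54.23.0/24 (H5) depth=24
  - 169.54.23.0/24 clear@24
  - 98.0.0.0/8 clear@8
  Q 16.0.0.4: descend 000100 ; hops seen [H1] ; pick H1
  Q 18.5.64.0: descend 00010010000001010100 ; hops seen [H1,H1] ; pick H1
  Q 16.103.20.86: descend 000100 ; hops seen [H1] ; pick H1
  - 16.0.0.0/5 clear@5
  + 98.0.0.0/11 (H4) depth=11
  + 98.14.144.0/20 (H0) depth=20
  + 18.5.64.0/20 (H1) depth=20
  + 0.0.0.0/0 (H3) depth=0
  Q 18.5.64.17: descend 00010010000001010100 ; hops seen [H3,H1] ; pick H1
  + 98.14.159.116/30 (H4) depth=30
  + 169.0.0.0/8 (H2) depth=8
  + 98.14.144.0/20 (H4) depth=20
  + 169.54.23.243/32 (H2) depth=32
  + 169.54.23.240/28 (H4) depth=28
  + 169.54.23.243/32 (H3) depth=32
  Q 98.14.159.116: descend 011000100000111010011111011101 ; hops seen [H3,H4,H4,H4] ; pick H4
  + 128.0.0.0/1 (H1) depth=1
  Q 18.5.64.3: descend 00010010000001010100 ; hops seen [H3,H1] ; pick H1

== LOOKUPS ==
["H1","H1","H1","H1","H4","H1"]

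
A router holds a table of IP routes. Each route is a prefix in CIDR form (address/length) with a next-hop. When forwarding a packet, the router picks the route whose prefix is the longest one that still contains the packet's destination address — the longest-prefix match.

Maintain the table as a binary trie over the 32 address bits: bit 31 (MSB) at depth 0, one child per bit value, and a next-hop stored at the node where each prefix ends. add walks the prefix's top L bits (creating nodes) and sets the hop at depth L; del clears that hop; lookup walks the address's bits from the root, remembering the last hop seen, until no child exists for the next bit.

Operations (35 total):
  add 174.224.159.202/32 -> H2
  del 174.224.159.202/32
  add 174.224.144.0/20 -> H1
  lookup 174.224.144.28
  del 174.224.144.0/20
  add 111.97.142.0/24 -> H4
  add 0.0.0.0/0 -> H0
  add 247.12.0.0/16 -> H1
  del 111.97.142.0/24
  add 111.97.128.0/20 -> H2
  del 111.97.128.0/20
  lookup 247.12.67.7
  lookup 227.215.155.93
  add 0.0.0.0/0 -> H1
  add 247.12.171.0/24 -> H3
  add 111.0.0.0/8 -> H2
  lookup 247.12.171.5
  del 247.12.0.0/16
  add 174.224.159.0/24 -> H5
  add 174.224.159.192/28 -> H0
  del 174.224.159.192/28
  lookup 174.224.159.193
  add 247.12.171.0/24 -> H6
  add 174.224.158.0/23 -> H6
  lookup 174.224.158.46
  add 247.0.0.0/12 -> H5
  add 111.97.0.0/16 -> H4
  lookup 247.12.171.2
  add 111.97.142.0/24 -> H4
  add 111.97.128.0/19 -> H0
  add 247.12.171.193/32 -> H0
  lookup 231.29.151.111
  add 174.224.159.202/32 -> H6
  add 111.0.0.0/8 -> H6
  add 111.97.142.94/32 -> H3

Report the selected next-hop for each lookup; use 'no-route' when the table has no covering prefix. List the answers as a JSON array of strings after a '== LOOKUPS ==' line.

Process each operation:
  + 174.224.159.202/32 (H2) depth=32
  - 174.224.159.202/32 clear@32
  + 174.224.144.0/20 (H1) depth=20
  ? 174.224.144.28  path d0:-→d1:-→d2:-→d3:-→d4:-→d5:-→d6:-→d7:-→d8:-→d9:-→d10:-→d11:-→d12:-→d13:-→d14:-→d15:-→d16:-→d17:-→d18:-→d19:-→d20:H1  best=H1
  - 174.224.144.0/20 clear@20
  + 111.97.142.0/24 (H4) depth=24
  + 0.0.0.0/0 (H0) depth=0
  + 247.12.0.0/16 (H1) depth=16
  - 111.97.142.0/24 clear@24
  + 111.97.128.0/20 (H2) depth=20
  - 111.97.128.0/20 clear@20
  ? 247.12.67.7  path d0:H0→d1:-→d2:-→d3:-→d4:-→d5:-→d6:-→d7:-→d8:-→d9:-→d10:-→d11:-→d12:-→d13:-→d14:-→d15:-→d16:H1  best=H1
  ? 227.215.155.93  path d0:H0→d1:-→d2:-→d3:-  best=H0
  + 0.0.0.0/0 (H1) depth=0
  + 247.12.171.0/24 (H3) depth=24
  + 111.0.0.0/8 (H2) depth=8
  ? 247.12.171.5  path d0:H1→d1:-→d2:-→d3:-→d4:-→d5:-→d6:-→d7:-→d8:-→d9:-→d10:-→d11:-→d12:-→d13:-→d14:-→d15:-→d16:H1→d17:-→d18:-→d19:-→d20:-→d21:-→d22:-→d23:-→d24:H3  best=H3
  - 247.12.0.0/16 clear@16
  + 174.224.159.0/24 (H5) depth=24
  + 174.224.159.192/28 (H0) depth=28
  - 174.224.159.192/28 clear@28
  ? 174.224.159.193  path d0:H1→d1:-→d2:-→d3:-→d4:-→d5:-→d6:-→d7:-→d8:-→d9:-→d10:-→d11:-→d12:-→d13:-→d14:-→d15:-→d16:-→d17:-→d18:-→d19:-→d20:-→d21:-→d22:-→d23:-→d24:H5→d25:-→d26:-→d27:-→d28:-  best=H5
  + 247.12.171.0/24 (H6) depth=24
  + 174.224.158.0/23 (H6) depth=23
  ? 174.224.158.46  path d0:H1→d1:-→d2:-→d3:-→d4:-→d5:-→d6:-→d7:-→d8:-→d9:-→d10:-→d11:-→d12:-→d13:-→d14:-→d15:-→d16:-→d17:-→d18:-→d19:-→d20:-→d21:-→d22:-→d23:H6  best=H6
  + 247.0.0.0/12 (H5) depth=12
  + 111.97.0.0/16 (H4) depth=16
  ? 247.12.171.2  path d0:H1→d1:-→d2:-→d3:-→d4:-→d5:-→d6:-→d7:-→d8:-→d9:-→d10:-→d11:-→d12:H5→d13:-→d14:-→d15:-→d16:-→d17:-→d18:-→d19:-→d20:-→d21:-→d22:-→d23:-→d24:H6  best=H6
  + 111.97.142.0/24 (H4) depth=24
  + 111.97.128.0/19 (H0) depth=19
  + 247.12.171.193/32 (H0) depth=32
  ? 231.29.151.111  path d0:H1→d1:-→d2:-→d3:-  best=H1
  + 174.224.159.202/32 (H6) depth=32
  + 111.0.0.0/8 (H6) depth=8
  + 111.97.142.94/32 (H3) depth=32

== LOOKUPS ==
["H1","H1","H0","H3","H5","H6","H6","H1"]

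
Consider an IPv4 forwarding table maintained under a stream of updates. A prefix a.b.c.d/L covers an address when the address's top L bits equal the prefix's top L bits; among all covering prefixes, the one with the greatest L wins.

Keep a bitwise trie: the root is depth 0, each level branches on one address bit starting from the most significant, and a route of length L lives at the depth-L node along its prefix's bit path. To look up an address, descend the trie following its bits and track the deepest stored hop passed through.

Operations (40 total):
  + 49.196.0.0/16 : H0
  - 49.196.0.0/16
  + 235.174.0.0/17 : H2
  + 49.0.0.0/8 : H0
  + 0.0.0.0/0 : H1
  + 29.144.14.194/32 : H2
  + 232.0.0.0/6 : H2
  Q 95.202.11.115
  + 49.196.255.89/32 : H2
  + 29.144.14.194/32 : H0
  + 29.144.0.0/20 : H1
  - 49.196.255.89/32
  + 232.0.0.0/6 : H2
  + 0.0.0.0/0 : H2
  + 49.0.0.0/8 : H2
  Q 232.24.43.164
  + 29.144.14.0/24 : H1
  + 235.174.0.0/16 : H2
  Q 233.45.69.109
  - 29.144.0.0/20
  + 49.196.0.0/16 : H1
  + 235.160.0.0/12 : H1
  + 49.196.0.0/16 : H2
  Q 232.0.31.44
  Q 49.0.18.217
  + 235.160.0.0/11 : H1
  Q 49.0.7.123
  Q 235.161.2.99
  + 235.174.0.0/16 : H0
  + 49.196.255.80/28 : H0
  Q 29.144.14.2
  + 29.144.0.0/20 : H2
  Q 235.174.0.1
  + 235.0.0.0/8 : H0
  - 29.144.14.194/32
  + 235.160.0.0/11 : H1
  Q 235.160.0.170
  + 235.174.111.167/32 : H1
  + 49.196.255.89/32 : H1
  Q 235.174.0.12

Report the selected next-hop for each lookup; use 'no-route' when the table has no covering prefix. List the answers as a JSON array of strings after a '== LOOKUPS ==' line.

Process each operation:
  + 49.196.0.0/16 (H0) depth=16
  del 49.196.0.0/16 (clear depth 16)
  + 235.174.0.0/17 (H2) depth=17
  + 49.0.0.0/8 (H0) depth=8
  + 0.0.0.0/0 (H1) depth=0
  + 29.144.14.194/32 (H2) depth=32
  + 232.0.0.0/6 (H2) depth=6
  Q 95.202.11.115: descend 0 ; hops seen [H1] ; pick H1
  + 49.196.255.89/32 (H2) depth=32
  + 29.144.14.194/32 (H0) depth=32
  + 29.144.0.0/20 (H1) depth=20
  del 49.196.255.89/32 (clear depth 32)
  + 232.0.0.0/6 (H2) depth=6
  + 0.0.0.0/0 (H2) depth=0
  + 49.0.0.0/8 (H2) depth=8
  Q 232.24.43.164: descend 111010 ; hops seen [H2,H2] ; pick H2
  + 29.144.14.0/24 (H1) depth=24
  + 235.174.0.0/16 (H2) depth=16
  Q 233.45.69.109: descend 111010 ; hops seen [H2,H2] ; pick H2
  del 29.144.0.0/20 (clear depth 20)
  + 49.196.0.0/16 (H1) depth=16
  + 235.160.0.0/12 (H1) depth=12
  + 49.196.0.0/16 (H2) depth=16
  Q 232.0.31.44: descend 111010 ; hops seen [H2,H2] ; pick H2
  Q 49.0.18.217: descend 00110001 ; hops seen [H2,H2] ; pick H2
  + 235.160.0.0/11 (H1) depth=11
  Q 49.0.7.123: descend 00110001 ; hops seen [H2,H2] ; pick H2
  Q 235.161.2.99: descend 111010111010 ; hops seen [H2,H2,H1,H1] ; pick H1
  + 235.174.0.0/16 (H0) depth=16
  + 49.196.255.80/28 (H0) depth=28
  Q 29.144.14.2: descend 000111011001000000001110 ; hops seen [H2,H1] ; pick H1
  + 29.144.0.0/20 (H2) depth=20
  Q 235.174.0.1: descend 11101011101011100 ; hops seen [H2,H2,H1,H1,H0,H2] ; pick H2
  + 235.0.0.0/8 (H0) depth=8
  del 29.144.14.194/32 (clear depth 32)
  + 235.160.0.0/11 (H1) depth=11
  Q 235.160.0.170: descend 111010111010 ; hops seen [H2,H2,H0,H1,H1] ; pick H1
  + 235.174.111.167/32 (H1) depth=32
  + 49.196.255.89/32 (H1) depth=32
  Q 235.174.0.12: descend 11101011101011100 ; hops seen [H2,H2,H0,H1,H1,H0,H2] ; pick H2

== LOOKUPS ==
["H1","H2","H2","H2","H2","H2","H1","H1","H2","H1","H2"]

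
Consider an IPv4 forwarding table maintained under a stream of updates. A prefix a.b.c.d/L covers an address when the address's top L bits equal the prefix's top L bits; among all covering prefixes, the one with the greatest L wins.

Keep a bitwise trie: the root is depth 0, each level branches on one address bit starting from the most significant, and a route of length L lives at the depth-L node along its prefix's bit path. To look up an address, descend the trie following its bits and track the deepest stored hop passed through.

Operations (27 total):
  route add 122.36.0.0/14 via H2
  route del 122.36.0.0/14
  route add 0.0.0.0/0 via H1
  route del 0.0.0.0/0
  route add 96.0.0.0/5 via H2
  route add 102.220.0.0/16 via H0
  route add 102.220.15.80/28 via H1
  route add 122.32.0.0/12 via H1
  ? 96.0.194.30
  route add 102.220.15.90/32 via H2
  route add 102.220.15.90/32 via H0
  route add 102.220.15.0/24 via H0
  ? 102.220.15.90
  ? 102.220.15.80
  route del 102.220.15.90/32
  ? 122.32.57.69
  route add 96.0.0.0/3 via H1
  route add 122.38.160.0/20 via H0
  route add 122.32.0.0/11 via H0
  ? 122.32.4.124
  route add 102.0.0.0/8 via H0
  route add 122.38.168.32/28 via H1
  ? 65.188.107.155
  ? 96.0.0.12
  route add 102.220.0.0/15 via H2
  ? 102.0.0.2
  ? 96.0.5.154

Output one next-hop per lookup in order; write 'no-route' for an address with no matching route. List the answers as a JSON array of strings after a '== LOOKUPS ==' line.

Trace:
  + 122.36.0.0/14 (H2) depth=14
  - 122.36.0.0/14 clear@14
  + 0.0.0.0/0 (H1) depth=0
  - 0.0.0.0/0 clear@0
  + 96.0.0.0/5 (H2) depth=5
  + 102.220.0.0/16 (H0) depth=16
  + 102.220.15.80/28 (H1) depth=28
  + 122.32.0.0/12 (H1) depth=12
  Q 96.0.194.30: descend 01100 ; hops seen [H2] ; pick H2
  + 102.220.15.90/32 (H2) depth=32
  + 102.220.15.90/32 (H0) depth=32
  + 102.220.15.0/24 (H0) depth=24
  Q 102.220.15.90: descend 01100110110111000000111101011010 ; hops seen [H2,H0,H0,H1,H0] ; pick H0
  Q 102.220.15.80: descend 0110011011011100000011110101 ; hops seen [H2,H0,H0,H1] ; pick H1
  - 102.220.15.90/32 clear@32
  Q 122.32.57.69: descend 0111101000100 ; hops seen [H1] ; pick H1
  + 96.0.0.0/3 (H1) depth=3
  + 122.38.160.0/20 (H0) depth=20
  + 122.32.0.0/11 (H0) depth=11
  Q 122.32.4.124: descend 0111101000100 ; hops seen [H1,H0,H1] ; pick H1
  + 102.0.0.0/8 (H0) depth=8
  + 122.38.168.32/28 (H1) depth=28
  Q 65.188.107.155: descend 01 ; hops seen [∅] ; pick no-route
  Q 96.0.0.12: descend 01100 ; hops seen [H1,H2] ; pick H2
  + 102.220.0.0/15 (H2) depth=15
  Q 102.0.0.2: descend 01100110 ; hops seen [H1,H2,H0] ; pick H0
  Q 96.0.5.154: descend 01100 ; hops seen [H1,H2] ; pick H2

== LOOKUPS ==
["H2","H0","H1","H1","H1","no-route","H2","H0","H2"]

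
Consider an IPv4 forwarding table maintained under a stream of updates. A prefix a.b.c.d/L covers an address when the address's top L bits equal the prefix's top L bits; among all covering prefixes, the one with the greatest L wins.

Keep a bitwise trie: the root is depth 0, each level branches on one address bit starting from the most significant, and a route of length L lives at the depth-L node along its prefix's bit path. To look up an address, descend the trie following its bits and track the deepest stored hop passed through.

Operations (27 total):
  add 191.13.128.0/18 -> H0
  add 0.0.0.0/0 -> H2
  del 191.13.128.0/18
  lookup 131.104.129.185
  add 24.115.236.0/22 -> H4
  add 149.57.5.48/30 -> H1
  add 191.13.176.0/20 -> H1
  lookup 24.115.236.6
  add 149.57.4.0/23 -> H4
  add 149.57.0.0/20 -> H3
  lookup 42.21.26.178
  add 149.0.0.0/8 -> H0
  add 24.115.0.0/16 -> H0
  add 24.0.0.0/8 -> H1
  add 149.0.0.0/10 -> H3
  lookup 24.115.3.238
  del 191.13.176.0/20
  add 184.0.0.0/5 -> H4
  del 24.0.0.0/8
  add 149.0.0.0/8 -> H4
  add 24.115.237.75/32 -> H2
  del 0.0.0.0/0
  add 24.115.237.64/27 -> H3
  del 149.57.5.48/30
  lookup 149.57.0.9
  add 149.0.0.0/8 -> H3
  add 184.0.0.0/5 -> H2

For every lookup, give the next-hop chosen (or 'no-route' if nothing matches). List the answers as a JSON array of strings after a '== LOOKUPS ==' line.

Trace:
  + 191.13.128.0/18 (H0) depth=18
  + 0.0.0.0/0 (H2) depth=0
  del 191.13.128.0/18 (clear depth 18)
  Q 131.104.129.185: descend 10 ; hops seen [H2] ; pick H2
  + 24.115.236.0/22 (H4) depth=22
  + 149.57.5.48/30 (H1) depth=30
  + 191.13.176.0/20 (H1) depth=20
  Q 24.115.236.6: descend 0001100001110011111011 ; hops seen [H2,H4] ; pick H4
  + 149.57.4.0/23 (H4) depth=23
  + 149.57.0.0/20 (H3) depth=20
  Q 42.21.26.178: descend 00 ; hops seen [H2] ; pick H2
  + 149.0.0.0/8 (H0) depth=8
  + 24.115.0.0/16 (H0) depth=16
  + 24.0.0.0/8 (H1) depth=8
  + 149.0.0.0/10 (H3) depth=10
  Q 24.115.3.238: descend 0001100001110011 ; hops seen [H2,H1,H0] ; pick H0
  del 191.13.176.0/20 (clear depth 20)
  + 184.0.0.0/5 (H4) depth=5
  del 24.0.0.0/8 (clear depth 8)
  + 149.0.0.0/8 (H4) depth=8
  + 24.115.237.75/32 (H2) depth=32
  del 0.0.0.0/0 (clear depth 0)
  + 24.115.237.64/27 (H3) depth=27
  del 149.57.5.48/30 (clear depth 30)
  Q 149.57.0.9: descend 100101010011100100000 ; hops seen [H4,H3,H3] ; pick H3
  + 149.0.0.0/8 (H3) depth=8
  + 184.0.0.0/5 (H2) depth=5

== LOOKUPS ==
["H2","H4","H2","H0","H3"]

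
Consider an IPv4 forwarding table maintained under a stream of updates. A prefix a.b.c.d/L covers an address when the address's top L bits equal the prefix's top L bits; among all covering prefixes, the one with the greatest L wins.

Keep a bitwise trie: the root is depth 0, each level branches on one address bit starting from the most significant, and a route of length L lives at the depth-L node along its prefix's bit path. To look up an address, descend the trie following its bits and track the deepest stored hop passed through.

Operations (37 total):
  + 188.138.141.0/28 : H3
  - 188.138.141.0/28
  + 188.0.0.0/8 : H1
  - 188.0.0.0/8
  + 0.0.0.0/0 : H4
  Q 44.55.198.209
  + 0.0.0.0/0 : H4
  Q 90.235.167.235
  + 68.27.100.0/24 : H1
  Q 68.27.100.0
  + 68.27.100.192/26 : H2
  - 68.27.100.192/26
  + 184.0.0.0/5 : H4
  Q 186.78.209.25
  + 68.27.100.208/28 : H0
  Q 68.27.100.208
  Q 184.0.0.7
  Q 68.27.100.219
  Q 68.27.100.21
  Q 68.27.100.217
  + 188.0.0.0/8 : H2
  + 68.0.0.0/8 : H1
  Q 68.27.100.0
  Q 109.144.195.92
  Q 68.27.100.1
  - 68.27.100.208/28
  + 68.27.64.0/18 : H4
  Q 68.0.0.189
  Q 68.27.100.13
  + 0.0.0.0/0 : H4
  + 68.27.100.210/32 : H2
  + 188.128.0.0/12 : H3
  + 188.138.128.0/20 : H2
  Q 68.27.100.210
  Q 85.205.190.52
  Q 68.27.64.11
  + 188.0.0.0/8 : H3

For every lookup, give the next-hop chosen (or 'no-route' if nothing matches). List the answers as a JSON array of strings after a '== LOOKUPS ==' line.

Process each operation:
  add 188.138.141.0/28 -> H3 at depth 28
  del 188.138.141.0/28 (clear depth 28)
  add 188.0.0.0/8 -> H1 at depth 8
  del 188.0.0.0/8 (clear depth 8)
  add 0.0.0.0/0 -> H4 at depth 0
  ? 44.55.198.209  path d0:H4  best=H4
  add 0.0.0.0/0 -> H4 at depth 0
  ? 90.235.167.235  path d0:H4  best=H4
  add 68.27.100.0/24 -> H1 at depth 24
  ? 68.27.100.0  path d0:H4→d1:-→d2:-→d3:-→d4:-→d5:-→d6:-→d7:-→d8:-→d9:-→d10:-→d11:-→d12:-→d13:-→d14:-→d15:-→d16:-→d17:-→d18:-→d19:-→d20:-→d21:-→d22:-→d23:-→d24:H1  best=H1
  add 68.27.100.192/26 -> H2 at depth 26
  del 68.27.100.192/26 (clear depth 26)
  add 184.0.0.0/5 -> H4 at depth 5
  ? 186.78.209.25  path d0:H4→d1:-→d2:-→d3:-→d4:-→d5:H4  best=H4
  add 68.27.100.208/28 -> H0 at depth 28
  ? 68.27.100.208  path d0:H4→d1:-→d2:-→d3:-→d4:-→d5:-→d6:-→d7:-→d8:-→d9:-→d10:-→d11:-→d12:-→d13:-→d14:-→d15:-→d16:-→d17:-→d18:-→d19:-→d20:-→d21:-→d22:-→d23:-→d24:H1→d25:-→d26:-→d27:-→d28:H0  best=H0
  ? 184.0.0.7  path d0:H4→d1:-→d2:-→d3:-→d4:-→d5:H4  best=H4
  ? 68.27.100.219  path d0:H4→d1:-→d2:-→d3:-→d4:-→d5:-→d6:-→d7:-→d8:-→d9:-→d10:-→d11:-→d12:-→d13:-→d14:-→d15:-→d16:-→d17:-→d18:-→d19:-→d20:-→d21:-→d22:-→d23:-→d24:H1→d25:-→d26:-→d27:-→d28:H0  best=H0
  ? 68.27.100.21  path d0:H4→d1:-→d2:-→d3:-→d4:-→d5:-→d6:-→d7:-→d8:-→d9:-→d10:-→d11:-→d12:-→d13:-→d14:-→d15:-→d16:-→d17:-→d18:-→d19:-→d20:-→d21:-→d22:-→d23:-→d24:H1  best=H1
  ? 68.27.100.217  path d0:H4→d1:-→d2:-→d3:-→d4:-→d5:-→d6:-→d7:-→d8:-→d9:-→d10:-→d11:-→d12:-→d13:-→d14:-→d15:-→d16:-→d17:-→d18:-→d19:-→d20:-→d21:-→d22:-→d23:-→d24:H1→d25:-→d26:-→d27:-→d28:H0  best=H0
  add 188.0.0.0/8 -> H2 at depth 8
  add 68.0.0.0/8 -> H1 at depth 8
  ? 68.27.100.0  path d0:H4→d1:-→d2:-→d3:-→d4:-→d5:-→d6:-→d7:-→d8:H1→d9:-→d10:-→d11:-→d12:-→d13:-→d14:-→d15:-→d16:-→d17:-→d18:-→d19:-→d20:-→d21:-→d22:-→d23:-→d24:H1  best=H1
  ? 109.144.195.92  path d0:H4→d1:-→d2:-  best=H4
  ? 68.27.100.1  path d0:H4→d1:-→d2:-→d3:-→d4:-→d5:-→d6:-→d7:-→d8:H1→d9:-→d10:-→d11:-→d12:-→d13:-→d14:-→d15:-→d16:-→d17:-→d18:-→d19:-→d20:-→d21:-→d22:-→d23:-→d24:H1  best=H1
  del 68.27.100.208/28 (clear depth 28)
  add 68.27.64.0/18 -> H4 at depth 18
  ? 68.0.0.189  path d0:H4→d1:-→d2:-→d3:-→d4:-→d5:-→d6:-→d7:-→d8:H1→d9:-→d10:-→d11:-  best=H1
  ? 68.27.100.13  path d0:H4→d1:-→d2:-→d3:-→d4:-→d5:-→d6:-→d7:-→d8:H1→d9:-→d10:-→d11:-→d12:-→d13:-→d14:-→d15:-→d16:-→d17:-→d18:H4→d19:-→d20:-→d21:-→d22:-→d23:-→d24:H1  best=H1
  add 0.0.0.0/0 -> H4 at depth 0
  add 68.27.100.210/32 -> H2 at depth 32
  add 188.128.0.0/12 -> H3 at depth 12
  add 188.138.128.0/20 -> H2 at depth 20
  ? 68.27.100.210  path d0:H4→d1:-→d2:-→d3:-→d4:-→d5:-→d6:-→d7:-→d8:H1→d9:-→d10:-→d11:-→d12:-→d13:-→d14:-→d15:-→d16:-→d17:-→d18:H4→d19:-→d20:-→d21:-→d22:-→d23:-→d24:H1→d25:-→d26:-→d27:-→d28:-→d29:-→d30:-→d31:-→d32:H2  best=H2
  ? 85.205.190.52  path d0:H4→d1:-→d2:-→d3:-  best=H4
  ? 68.27.64.11  path d0:H4→d1:-→d2:-→d3:-→d4:-→d5:-→d6:-→d7:-→d8:H1→d9:-→d10:-→d11:-→d12:-→d13:-→d14:-→d15:-→d16:-→d17:-→d18:H4  best=H4
  add 188.0.0.0/8 -> H3 at depth 8

== LOOKUPS ==
["H4","H4","H1","H4","H0","H4","H0","H1","H0","H1","H4","H1","H1","H1","H2","H4","H4"]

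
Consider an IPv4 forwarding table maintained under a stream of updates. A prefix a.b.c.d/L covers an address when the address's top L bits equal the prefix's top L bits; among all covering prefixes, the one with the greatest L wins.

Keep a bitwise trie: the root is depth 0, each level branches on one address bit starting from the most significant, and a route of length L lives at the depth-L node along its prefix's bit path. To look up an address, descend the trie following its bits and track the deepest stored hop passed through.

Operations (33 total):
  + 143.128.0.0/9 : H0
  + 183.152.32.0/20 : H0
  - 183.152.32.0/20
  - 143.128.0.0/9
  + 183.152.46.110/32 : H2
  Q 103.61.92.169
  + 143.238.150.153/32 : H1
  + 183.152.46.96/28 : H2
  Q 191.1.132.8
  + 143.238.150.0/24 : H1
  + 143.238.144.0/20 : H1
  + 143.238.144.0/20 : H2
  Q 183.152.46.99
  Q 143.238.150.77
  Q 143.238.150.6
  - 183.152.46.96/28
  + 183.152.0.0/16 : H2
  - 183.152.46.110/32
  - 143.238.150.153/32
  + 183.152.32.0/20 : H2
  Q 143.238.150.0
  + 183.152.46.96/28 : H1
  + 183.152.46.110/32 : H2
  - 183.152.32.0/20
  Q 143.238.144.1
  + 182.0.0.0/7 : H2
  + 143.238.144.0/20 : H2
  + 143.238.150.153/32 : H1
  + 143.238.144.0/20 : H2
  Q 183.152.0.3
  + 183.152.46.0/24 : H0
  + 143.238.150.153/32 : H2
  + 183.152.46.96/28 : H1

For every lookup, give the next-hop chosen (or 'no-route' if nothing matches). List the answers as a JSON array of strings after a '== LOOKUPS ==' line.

Apply in order:
  add 143.128.0.0/9 -> H0 at depth 9
  add 183.152.32.0/20 -> H0 at depth 20
  del 183.152.32.0/20 (clear depth 20)
  del 143.128.0.0/9 (clear depth 9)
  add 183.152.46.110/32 -> H2 at depth 32
  ? 103.61.92.169  path d0:-  best=no-route
  add 143.238.150.153/32 -> H1 at depth 32
  add 183.152.46.96/28 -> H2 at depth 28
  ? 191.1.132.8  path d0:-→d1:-→d2:-→d3:-→d4:-  best=no-route
  add 143.238.150.0/24 -> H1 at depth 24
  add 143.238.144.0/20 -> H1 at depth 20
  add 143.238.144.0/20 -> H2 at depth 20
  ? 183.152.46.99  path d0:-→d1:-→d2:-→d3:-→d4:-→d5:-→d6:-→d7:-→d8:-→d9:-→d10:-→d11:-→d12:-→d13:-→d14:-→d15:-→d16:-→d17:-→d18:-→d19:-→d20:-→d21:-→d22:-→d23:-→d24:-→d25:-→d26:-→d27:-→d28:H2  best=H2
  ? 143.238.150.77  path d0:-→d1:-→d2:-→d3:-→d4:-→d5:-→d6:-→d7:-→d8:-→d9:-→d10:-→d11:-→d12:-→d13:-→d14:-→d15:-→d16:-→d17:-→d18:-→d19:-→d20:H2→d21:-→d22:-→d23:-→d24:H1  best=H1
  ? 143.238.150.6  path d0:-→d1:-→d2:-→d3:-→d4:-→d5:-→d6:-→d7:-→d8:-→d9:-→d10:-→d11:-→d12:-→d13:-→d14:-→d15:-→d16:-→d17:-→d18:-→d19:-→d20:H2→d21:-→d22:-→d23:-→d24:H1  best=H1
  del 183.152.46.96/28 (clear depth 28)
  add 183.152.0.0/16 -> H2 at depth 16
  del 183.152.46.110/32 (clear depth 32)
  del 143.238.150.153/32 (clear depth 32)
  add 183.152.32.0/20 -> H2 at depth 20
  ? 143.238.150.0  path d0:-→d1:-→d2:-→d3:-→d4:-→d5:-→d6:-→d7:-→d8:-→d9:-→d10:-→d11:-→d12:-→d13:-→d14:-→d15:-→d16:-→d17:-→d18:-→d19:-→d20:H2→d21:-→d22:-→d23:-→d24:H1  best=H1
  add 183.152.46.96/28 -> H1 at depth 28
  add 183.152.46.110/32 -> H2 at depth 32
  del 183.152.32.0/20 (clear depth 20)
  ? 143.238.144.1  path d0:-→d1:-→d2:-→d3:-→d4:-→d5:-→d6:-→d7:-→d8:-→d9:-→d10:-→d11:-→d12:-→d13:-→d14:-→d15:-→d16:-→d17:-→d18:-→d19:-→d20:H2→d21:-  best=H2
  add 182.0.0.0/7 -> H2 at depth 7
  add 143.238.144.0/20 -> H2 at depth 20
  add 143.238.150.153/32 -> H1 at depth 32
  add 143.238.144.0/20 -> H2 at depth 20
  ? 183.152.0.3  path d0:-→d1:-→d2:-→d3:-→d4:-→d5:-→d6:-→d7:H2→d8:-→d9:-→d10:-→d11:-→d12:-→d13:-→d14:-→d15:-→d16:H2→d17:-→d18:-  best=H2
  add 183.152.46.0/24 -> H0 at depth 24
  add 143.238.150.153/32 -> H2 at depth 32
  add 183.152.46.96/28 -> H1 at depth 28

== LOOKUPS ==
["no-route","no-route","H2","H1","H1","H1","H2","H2"]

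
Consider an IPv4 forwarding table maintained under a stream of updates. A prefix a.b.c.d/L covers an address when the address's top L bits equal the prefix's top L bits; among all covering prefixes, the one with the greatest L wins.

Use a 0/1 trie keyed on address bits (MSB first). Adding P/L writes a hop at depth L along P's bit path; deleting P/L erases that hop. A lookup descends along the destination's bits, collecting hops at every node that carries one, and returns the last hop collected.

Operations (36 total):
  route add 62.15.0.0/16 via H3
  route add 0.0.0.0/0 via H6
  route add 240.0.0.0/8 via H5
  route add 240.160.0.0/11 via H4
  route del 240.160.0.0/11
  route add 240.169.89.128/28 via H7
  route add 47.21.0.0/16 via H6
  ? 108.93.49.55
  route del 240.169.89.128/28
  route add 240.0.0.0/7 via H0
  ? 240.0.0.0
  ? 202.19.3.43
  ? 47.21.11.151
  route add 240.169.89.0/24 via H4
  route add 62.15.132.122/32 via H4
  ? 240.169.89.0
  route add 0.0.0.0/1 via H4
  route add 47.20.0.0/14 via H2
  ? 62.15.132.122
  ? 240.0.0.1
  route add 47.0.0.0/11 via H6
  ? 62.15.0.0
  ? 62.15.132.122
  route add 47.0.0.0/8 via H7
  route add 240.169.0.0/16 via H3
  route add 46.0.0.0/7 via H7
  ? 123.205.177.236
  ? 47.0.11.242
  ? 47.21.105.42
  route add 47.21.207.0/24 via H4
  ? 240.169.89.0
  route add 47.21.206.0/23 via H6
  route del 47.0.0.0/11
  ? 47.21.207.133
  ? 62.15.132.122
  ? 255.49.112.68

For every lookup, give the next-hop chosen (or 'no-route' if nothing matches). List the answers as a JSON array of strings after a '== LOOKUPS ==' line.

Trace:
  add 62.15.0.0/16 -> H3 at depth 16
  add 0.0.0.0/0 -> H6 at depth 0
  add 240.0.0.0/8 -> H5 at depth 8
  add 240.160.0.0/11 -> H4 at depth 11
  - 240.160.0.0/11 clear@11
  add 240.169.89.128/28 -> H7 at depth 28
  add 47.21.0.0/16 -> H6 at depth 16
  lookup 108.93.49.55: bits 0 walk d0:H6→d1:- -> H6
  - 240.169.89.128/28 clear@28
  add 240.0.0.0/7 -> H0 at depth 7
  lookup 240.0.0.0: bits 11110000 walk d0:H6→d1:-→d2:-→d3:-→d4:-→d5:-→d6:-→d7:H0→d8:H5 -> H5
  lookup 202.19.3.43: bits 11 walk d0:H6→d1:-→d2:- -> H6
  lookup 47.21.11.151: bits 0010111100010101 walk d0:H6→d1:-→d2:-→d3:-→d4:-→d5:-→d6:-→d7:-→d8:-→d9:-→d10:-→d11:-→d12:-→d13:-→d14:-→d15:-→d16:H6 -> H6
  add 240.169.89.0/24 -> H4 at depth 24
  add 62.15.132.122/32 -> H4 at depth 32
  lookup 240.169.89.0: bits 111100001010100101011001 walk d0:H6→d1:-→d2:-→d3:-→d4:-→d5:-→d6:-→d7:H0→d8:H5→d9:-→d10:-→d11:-→d12:-→d13:-→d14:-→d15:-→d16:-→d17:-→d18:-→d19:-→d20:-→d21:-→d22:-→d23:-→d24:H4 -> H4
  add 0.0.0.0/1 -> H4 at depth 1
  add 47.20.0.0/14 -> H2 at depth 14
  lookup 62.15.132.122: bits 00111110000011111000010001111010 walk d0:H6→d1:H4→d2:-→d3:-→d4:-→d5:-→d6:-→d7:-→d8:-→d9:-→d10:-→d11:-→d12:-→d13:-→d14:-→d15:-→d16:H3→d17:-→d18:-→d19:-→d20:-→d21:-→d22:-→d23:-→d24:-→d25:-→d26:-→d27:-→d28:-→d29:-→d30:-→d31:-→d32:H4 -> H4
  lookup 240.0.0.1: bits 11110000 walk d0:H6→d1:-→d2:-→d3:-→d4:-→d5:-→d6:-→d7:H0→d8:H5 -> H5
  add 47.0.0.0/11 -> H6 at depth 11
  lookup 62.15.0.0: bits 0011111000001111 walk d0:H6→d1:H4→d2:-→d3:-→d4:-→d5:-→d6:-→d7:-→d8:-→d9:-→d10:-→d11:-→d12:-→d13:-→d14:-→d15:-→d16:H3 -> H3
  lookup 62.15.132.122: bits 00111110000011111000010001111010 walk d0:H6→d1:H4→d2:-→d3:-→d4:-→d5:-→d6:-→d7:-→d8:-→d9:-→d10:-→d11:-→d12:-→d13:-→d14:-→d15:-→d16:H3→d17:-→d18:-→d19:-→d20:-→d21:-→d22:-→d23:-→d24:-→d25:-→d26:-→d27:-→d28:-→d29:-→d30:-→d31:-→d32:H4 -> H4
  add 47.0.0.0/8 -> H7 at depth 8
  add 240.169.0.0/16 -> H3 at depth 16
  add 46.0.0.0/7 -> H7 at depth 7
  lookup 123.205.177.236: bits 0 walk d0:H6→d1:H4 -> H4
  lookup 47.0.11.242: bits 00101111000 walk d0:H6→d1:H4→d2:-→d3:-→d4:-→d5:-→d6:-→d7:H7→d8:H7→d9:-→d10:-→d11:H6 -> H6
  lookup 47.21.105.42: bits 0010111100010101 walk d0:H6→d1:H4→d2:-→d3:-→d4:-→d5:-→d6:-→d7:H7→d8:H7→d9:-→d10:-→d11:H6→d12:-→d13:-→d14:H2→d15:-→d16:H6 -> H6
  add 47.21.207.0/24 -> H4 at depth 24
  lookup 240.169.89.0: bits 111100001010100101011001 walk d0:H6→d1:-→d2:-→d3:-→d4:-→d5:-→d6:-→d7:H0→d8:H5→d9:-→d10:-→d11:-→d12:-→d13:-→d14:-→d15:-→d16:H3→d17:-→d18:-→d19:-→d20:-→d21:-→d22:-→d23:-→d24:H4 -> H4
  add 47.21.206.0/23 -> H6 at depth 23
  - 47.0.0.0/11 clear@11
  lookup 47.21.207.133: bits 001011110001010111001111 walk d0:H6→d1:H4→d2:-→d3:-→d4:-→d5:-→d6:-→d7:H7→d8:H7→d9:-→d10:-→d11:-→d12:-→d13:-→d14:H2→d15:-→d16:H6→d17:-→d18:-→d19:-→d20:-→d21:-→d22:-→d23:H6→d24:H4 -> H4
  lookup 62.15.132.122: bits 00111110000011111000010001111010 walk d0:H6→d1:H4→d2:-→d3:-→d4:-→d5:-→d6:-→d7:-→d8:-→d9:-→d10:-→d11:-→d12:-→d13:-→d14:-→d15:-→d16:H3→d17:-→d18:-→d19:-→d20:-→d21:-→d22:-→d23:-→d24:-→d25:-→d26:-→d27:-→d28:-→d29:-→d30:-→d31:-→d32:H4 -> H4
  lookup 255.49.112.68: bits 1111 walk d0:H6→d1:-→d2:-→d3:-→d4:- -> H6

== LOOKUPS ==
["H6","H5","H6","H6","H4","H4","H5","H3","H4","H4","H6","H6","H4","H4","H4","H6"]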